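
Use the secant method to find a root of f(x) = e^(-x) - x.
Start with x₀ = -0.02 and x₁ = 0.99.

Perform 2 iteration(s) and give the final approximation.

f(x) = e^(-x) - x
x₀ = -0.02, x₁ = 0.99

Secant formula: x_{n+1} = x_n - f(x_n)(x_n - x_{n-1})/(f(x_n) - f(x_{n-1}))

Iteration 1:
  f(-0.020000) = 1.040201
  f(0.990000) = -0.618423
  x_2 = 0.990000 - (-0.618423)×(0.990000 - (-0.020000))/(-0.618423 - 1.040201)
       = 0.613418
Iteration 2:
  f(0.990000) = -0.618423
  f(0.613418) = -0.071922
  x_3 = 0.613418 - (-0.071922)×(0.613418 - 0.990000)/(-0.071922 - (-0.618423))
       = 0.563859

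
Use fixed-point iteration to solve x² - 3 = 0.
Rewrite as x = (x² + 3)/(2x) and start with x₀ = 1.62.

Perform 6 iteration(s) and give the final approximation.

Equation: x² - 3 = 0
Fixed-point form: x = (x² + 3)/(2x)
x₀ = 1.62

x_1 = g(1.620000) = 1.735926
x_2 = g(1.735926) = 1.732055
x_3 = g(1.732055) = 1.732051
x_4 = g(1.732051) = 1.732051
x_5 = g(1.732051) = 1.732051
x_6 = g(1.732051) = 1.732051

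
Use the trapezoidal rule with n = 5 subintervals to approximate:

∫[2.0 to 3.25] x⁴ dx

f(x) = x⁴
a = 2.0, b = 3.25, n = 5
h = (b - a)/n = 0.250000

Trapezoidal rule: (h/2)[f(x₀) + 2f(x₁) + 2f(x₂) + ... + f(xₙ)]

x_0 = 2.0000, f(x_0) = 16.000000, coefficient = 1
x_1 = 2.2500, f(x_1) = 25.628906, coefficient = 2
x_2 = 2.5000, f(x_2) = 39.062500, coefficient = 2
x_3 = 2.7500, f(x_3) = 57.191406, coefficient = 2
x_4 = 3.0000, f(x_4) = 81.000000, coefficient = 2
x_5 = 3.2500, f(x_5) = 111.566406, coefficient = 1

I ≈ (0.250000/2) × 533.332031 = 66.666504
Exact value: 66.118164
Error: 0.548340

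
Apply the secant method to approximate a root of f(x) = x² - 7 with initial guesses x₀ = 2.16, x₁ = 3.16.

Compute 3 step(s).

f(x) = x² - 7
x₀ = 2.16, x₁ = 3.16

Secant formula: x_{n+1} = x_n - f(x_n)(x_n - x_{n-1})/(f(x_n) - f(x_{n-1}))

Iteration 1:
  f(2.160000) = -2.334400
  f(3.160000) = 2.985600
  x_2 = 3.160000 - 2.985600×(3.160000 - 2.160000)/(2.985600 - (-2.334400))
       = 2.598797
Iteration 2:
  f(3.160000) = 2.985600
  f(2.598797) = -0.246254
  x_3 = 2.598797 - (-0.246254)×(2.598797 - 3.160000)/(-0.246254 - 2.985600)
       = 2.641558
Iteration 3:
  f(2.598797) = -0.246254
  f(2.641558) = -0.022169
  x_4 = 2.641558 - (-0.022169)×(2.641558 - 2.598797)/(-0.022169 - (-0.246254))
       = 2.645789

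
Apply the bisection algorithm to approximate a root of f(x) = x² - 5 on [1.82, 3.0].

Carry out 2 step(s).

f(x) = x² - 5
Initial interval: [1.82, 3.0]

Iteration 1:
  c_1 = (1.820000 + 3.000000)/2 = 2.410000
  f(c_1) = f(2.410000) = 0.808100
  f(a) × f(c) < 0, new interval: [1.820000, 2.410000]
Iteration 2:
  c_2 = (1.820000 + 2.410000)/2 = 2.115000
  f(c_2) = f(2.115000) = -0.526775
  f(a) × f(c) ≥ 0, new interval: [2.115000, 2.410000]

After 2 iteration(s), the approximation is c_2 = 2.115000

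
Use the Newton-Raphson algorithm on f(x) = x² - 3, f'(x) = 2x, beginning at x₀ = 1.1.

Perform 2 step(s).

f(x) = x² - 3
f'(x) = 2x
x₀ = 1.1

Newton-Raphson formula: x_{n+1} = x_n - f(x_n)/f'(x_n)

Iteration 1:
  f(1.100000) = -1.790000
  f'(1.100000) = 2.200000
  x_1 = 1.100000 - (-1.790000)/2.200000 = 1.913636
Iteration 2:
  f(1.913636) = 0.662004
  f'(1.913636) = 3.827273
  x_2 = 1.913636 - 0.662004/3.827273 = 1.740666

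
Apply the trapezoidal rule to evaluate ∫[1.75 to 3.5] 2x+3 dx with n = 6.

f(x) = 2x+3
a = 1.75, b = 3.5, n = 6
h = (b - a)/n = 0.291667

Trapezoidal rule: (h/2)[f(x₀) + 2f(x₁) + 2f(x₂) + ... + f(xₙ)]

x_0 = 1.7500, f(x_0) = 6.500000, coefficient = 1
x_1 = 2.0417, f(x_1) = 7.083333, coefficient = 2
x_2 = 2.3333, f(x_2) = 7.666667, coefficient = 2
x_3 = 2.6250, f(x_3) = 8.250000, coefficient = 2
x_4 = 2.9167, f(x_4) = 8.833333, coefficient = 2
x_5 = 3.2083, f(x_5) = 9.416667, coefficient = 2
x_6 = 3.5000, f(x_6) = 10.000000, coefficient = 1

I ≈ (0.291667/2) × 99.000000 = 14.437500
Exact value: 14.437500
Error: 0.000000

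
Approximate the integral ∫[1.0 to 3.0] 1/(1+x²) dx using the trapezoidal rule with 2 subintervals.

f(x) = 1/(1+x²)
a = 1.0, b = 3.0, n = 2
h = (b - a)/n = 1.000000

Trapezoidal rule: (h/2)[f(x₀) + 2f(x₁) + 2f(x₂) + ... + f(xₙ)]

x_0 = 1.0000, f(x_0) = 0.500000, coefficient = 1
x_1 = 2.0000, f(x_1) = 0.200000, coefficient = 2
x_2 = 3.0000, f(x_2) = 0.100000, coefficient = 1

I ≈ (1.000000/2) × 1.000000 = 0.500000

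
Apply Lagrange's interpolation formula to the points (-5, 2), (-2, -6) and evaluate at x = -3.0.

Lagrange interpolation formula:
P(x) = Σ yᵢ × Lᵢ(x)
where Lᵢ(x) = Π_{j≠i} (x - xⱼ)/(xᵢ - xⱼ)

L_0(-3.0) = (-3.0 - (-2))/(-5 - (-2)) = 0.333333
L_1(-3.0) = (-3.0 - (-5))/(-2 - (-5)) = 0.666667

P(-3.0) = 2×L_0(-3.0) + (-6)×L_1(-3.0)
P(-3.0) = -3.333333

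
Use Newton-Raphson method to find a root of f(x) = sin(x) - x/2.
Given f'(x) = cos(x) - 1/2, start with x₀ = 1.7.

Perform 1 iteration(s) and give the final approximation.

f(x) = sin(x) - x/2
f'(x) = cos(x) - 1/2
x₀ = 1.7

Newton-Raphson formula: x_{n+1} = x_n - f(x_n)/f'(x_n)

Iteration 1:
  f(1.700000) = 0.141665
  f'(1.700000) = -0.628844
  x_1 = 1.700000 - 0.141665/(-0.628844) = 1.925278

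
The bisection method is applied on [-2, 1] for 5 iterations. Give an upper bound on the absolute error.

Bisection error bound: |error| ≤ (b-a)/2^n
|error| ≤ (1 - (-2))/2^5 = 3/2^5
|error| ≤ 0.0937500000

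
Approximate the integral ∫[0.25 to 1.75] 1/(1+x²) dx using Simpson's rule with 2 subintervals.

f(x) = 1/(1+x²)
a = 0.25, b = 1.75, n = 2
h = (b - a)/n = 0.750000

Simpson's rule: (h/3)[f(x₀) + 4f(x₁) + 2f(x₂) + ... + f(xₙ)]

x_0 = 0.2500, f(x_0) = 0.941176, coefficient = 1
x_1 = 1.0000, f(x_1) = 0.500000, coefficient = 4
x_2 = 1.7500, f(x_2) = 0.246154, coefficient = 1

I ≈ (0.750000/3) × 3.187330 = 0.796833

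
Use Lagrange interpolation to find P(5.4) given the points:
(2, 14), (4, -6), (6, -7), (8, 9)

Lagrange interpolation formula:
P(x) = Σ yᵢ × Lᵢ(x)
where Lᵢ(x) = Π_{j≠i} (x - xⱼ)/(xᵢ - xⱼ)

L_0(5.4) = (5.4 - 4)/(2 - 4) × (5.4 - 6)/(2 - 6) × (5.4 - 8)/(2 - 8) = -0.045500
L_1(5.4) = (5.4 - 2)/(4 - 2) × (5.4 - 6)/(4 - 6) × (5.4 - 8)/(4 - 8) = 0.331500
L_2(5.4) = (5.4 - 2)/(6 - 2) × (5.4 - 4)/(6 - 4) × (5.4 - 8)/(6 - 8) = 0.773500
L_3(5.4) = (5.4 - 2)/(8 - 2) × (5.4 - 4)/(8 - 4) × (5.4 - 6)/(8 - 6) = -0.059500

P(5.4) = 14×L_0(5.4) + (-6)×L_1(5.4) + (-7)×L_2(5.4) + 9×L_3(5.4)
P(5.4) = -8.576000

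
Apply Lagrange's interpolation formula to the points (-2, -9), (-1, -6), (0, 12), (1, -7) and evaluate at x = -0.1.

Lagrange interpolation formula:
P(x) = Σ yᵢ × Lᵢ(x)
where Lᵢ(x) = Π_{j≠i} (x - xⱼ)/(xᵢ - xⱼ)

L_0(-0.1) = (-0.1 - (-1))/(-2 - (-1)) × (-0.1 - 0)/(-2 - 0) × (-0.1 - 1)/(-2 - 1) = -0.016500
L_1(-0.1) = (-0.1 - (-2))/(-1 - (-2)) × (-0.1 - 0)/(-1 - 0) × (-0.1 - 1)/(-1 - 1) = 0.104500
L_2(-0.1) = (-0.1 - (-2))/(0 - (-2)) × (-0.1 - (-1))/(0 - (-1)) × (-0.1 - 1)/(0 - 1) = 0.940500
L_3(-0.1) = (-0.1 - (-2))/(1 - (-2)) × (-0.1 - (-1))/(1 - (-1)) × (-0.1 - 0)/(1 - 0) = -0.028500

P(-0.1) = (-9)×L_0(-0.1) + (-6)×L_1(-0.1) + 12×L_2(-0.1) + (-7)×L_3(-0.1)
P(-0.1) = 11.007000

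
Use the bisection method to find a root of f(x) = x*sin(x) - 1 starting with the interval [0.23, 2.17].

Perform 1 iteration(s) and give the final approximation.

f(x) = x*sin(x) - 1
Initial interval: [0.23, 2.17]

Iteration 1:
  c_1 = (0.230000 + 2.170000)/2 = 1.200000
  f(c_1) = f(1.200000) = 0.118447
  f(a) × f(c) < 0, new interval: [0.230000, 1.200000]

After 1 iteration(s), the approximation is c_1 = 1.200000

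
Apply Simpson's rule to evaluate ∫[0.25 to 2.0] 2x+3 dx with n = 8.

f(x) = 2x+3
a = 0.25, b = 2.0, n = 8
h = (b - a)/n = 0.218750

Simpson's rule: (h/3)[f(x₀) + 4f(x₁) + 2f(x₂) + ... + f(xₙ)]

x_0 = 0.2500, f(x_0) = 3.500000, coefficient = 1
x_1 = 0.4688, f(x_1) = 3.937500, coefficient = 4
x_2 = 0.6875, f(x_2) = 4.375000, coefficient = 2
x_3 = 0.9062, f(x_3) = 4.812500, coefficient = 4
x_4 = 1.1250, f(x_4) = 5.250000, coefficient = 2
x_5 = 1.3438, f(x_5) = 5.687500, coefficient = 4
x_6 = 1.5625, f(x_6) = 6.125000, coefficient = 2
x_7 = 1.7812, f(x_7) = 6.562500, coefficient = 4
x_8 = 2.0000, f(x_8) = 7.000000, coefficient = 1

I ≈ (0.218750/3) × 126.000000 = 9.187500
Exact value: 9.187500
Error: 0.000000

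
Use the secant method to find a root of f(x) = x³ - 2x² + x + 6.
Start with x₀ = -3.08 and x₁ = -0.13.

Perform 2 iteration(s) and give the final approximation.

f(x) = x³ - 2x² + x + 6
x₀ = -3.08, x₁ = -0.13

Secant formula: x_{n+1} = x_n - f(x_n)(x_n - x_{n-1})/(f(x_n) - f(x_{n-1}))

Iteration 1:
  f(-3.080000) = -45.270912
  f(-0.130000) = 5.834003
  x_2 = -0.130000 - 5.834003×(-0.130000 - (-3.080000))/(5.834003 - (-45.270912))
       = -0.466764
Iteration 2:
  f(-0.130000) = 5.834003
  f(-0.466764) = 4.995805
  x_3 = -0.466764 - 4.995805×(-0.466764 - (-0.130000))/(4.995805 - 5.834003)
       = -2.473936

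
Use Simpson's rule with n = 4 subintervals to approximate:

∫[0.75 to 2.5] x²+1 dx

f(x) = x²+1
a = 0.75, b = 2.5, n = 4
h = (b - a)/n = 0.437500

Simpson's rule: (h/3)[f(x₀) + 4f(x₁) + 2f(x₂) + ... + f(xₙ)]

x_0 = 0.7500, f(x_0) = 1.562500, coefficient = 1
x_1 = 1.1875, f(x_1) = 2.410156, coefficient = 4
x_2 = 1.6250, f(x_2) = 3.640625, coefficient = 2
x_3 = 2.0625, f(x_3) = 5.253906, coefficient = 4
x_4 = 2.5000, f(x_4) = 7.250000, coefficient = 1

I ≈ (0.437500/3) × 46.750000 = 6.817708
Exact value: 6.817708
Error: 0.000000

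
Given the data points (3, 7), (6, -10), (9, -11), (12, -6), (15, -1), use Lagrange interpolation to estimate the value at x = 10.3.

Lagrange interpolation formula:
P(x) = Σ yᵢ × Lᵢ(x)
where Lᵢ(x) = Π_{j≠i} (x - xⱼ)/(xᵢ - xⱼ)

L_0(10.3) = (10.3 - 6)/(3 - 6) × (10.3 - 9)/(3 - 9) × (10.3 - 12)/(3 - 12) × (10.3 - 15)/(3 - 15) = 0.022975
L_1(10.3) = (10.3 - 3)/(6 - 3) × (10.3 - 9)/(6 - 9) × (10.3 - 12)/(6 - 12) × (10.3 - 15)/(6 - 15) = -0.156019
L_2(10.3) = (10.3 - 3)/(9 - 3) × (10.3 - 6)/(9 - 6) × (10.3 - 12)/(9 - 12) × (10.3 - 15)/(9 - 15) = 0.774093
L_3(10.3) = (10.3 - 3)/(12 - 3) × (10.3 - 6)/(12 - 6) × (10.3 - 9)/(12 - 9) × (10.3 - 15)/(12 - 15) = 0.394636
L_4(10.3) = (10.3 - 3)/(15 - 3) × (10.3 - 6)/(15 - 6) × (10.3 - 9)/(15 - 9) × (10.3 - 12)/(15 - 12) = -0.035685

P(10.3) = 7×L_0(10.3) + (-10)×L_1(10.3) + (-11)×L_2(10.3) + (-6)×L_3(10.3) + (-1)×L_4(10.3)
P(10.3) = -9.126136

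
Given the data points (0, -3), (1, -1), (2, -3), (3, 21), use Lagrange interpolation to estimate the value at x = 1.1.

Lagrange interpolation formula:
P(x) = Σ yᵢ × Lᵢ(x)
where Lᵢ(x) = Π_{j≠i} (x - xⱼ)/(xᵢ - xⱼ)

L_0(1.1) = (1.1 - 1)/(0 - 1) × (1.1 - 2)/(0 - 2) × (1.1 - 3)/(0 - 3) = -0.028500
L_1(1.1) = (1.1 - 0)/(1 - 0) × (1.1 - 2)/(1 - 2) × (1.1 - 3)/(1 - 3) = 0.940500
L_2(1.1) = (1.1 - 0)/(2 - 0) × (1.1 - 1)/(2 - 1) × (1.1 - 3)/(2 - 3) = 0.104500
L_3(1.1) = (1.1 - 0)/(3 - 0) × (1.1 - 1)/(3 - 1) × (1.1 - 2)/(3 - 2) = -0.016500

P(1.1) = (-3)×L_0(1.1) + (-1)×L_1(1.1) + (-3)×L_2(1.1) + 21×L_3(1.1)
P(1.1) = -1.515000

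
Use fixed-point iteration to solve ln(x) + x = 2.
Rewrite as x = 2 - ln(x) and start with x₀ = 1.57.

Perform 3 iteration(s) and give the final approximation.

Equation: ln(x) + x = 2
Fixed-point form: x = 2 - ln(x)
x₀ = 1.57

x_1 = g(1.570000) = 1.548924
x_2 = g(1.548924) = 1.562439
x_3 = g(1.562439) = 1.553752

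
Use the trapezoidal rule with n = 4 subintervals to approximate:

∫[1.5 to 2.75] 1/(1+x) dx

f(x) = 1/(1+x)
a = 1.5, b = 2.75, n = 4
h = (b - a)/n = 0.312500

Trapezoidal rule: (h/2)[f(x₀) + 2f(x₁) + 2f(x₂) + ... + f(xₙ)]

x_0 = 1.5000, f(x_0) = 0.400000, coefficient = 1
x_1 = 1.8125, f(x_1) = 0.355556, coefficient = 2
x_2 = 2.1250, f(x_2) = 0.320000, coefficient = 2
x_3 = 2.4375, f(x_3) = 0.290909, coefficient = 2
x_4 = 2.7500, f(x_4) = 0.266667, coefficient = 1

I ≈ (0.312500/2) × 2.599596 = 0.406187
Exact value: 0.405465
Error: 0.000722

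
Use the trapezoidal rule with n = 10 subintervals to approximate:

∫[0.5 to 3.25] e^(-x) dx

f(x) = e^(-x)
a = 0.5, b = 3.25, n = 10
h = (b - a)/n = 0.275000

Trapezoidal rule: (h/2)[f(x₀) + 2f(x₁) + 2f(x₂) + ... + f(xₙ)]

x_0 = 0.5000, f(x_0) = 0.606531, coefficient = 1
x_1 = 0.7750, f(x_1) = 0.460704, coefficient = 2
x_2 = 1.0500, f(x_2) = 0.349938, coefficient = 2
x_3 = 1.3250, f(x_3) = 0.265803, coefficient = 2
x_4 = 1.6000, f(x_4) = 0.201897, coefficient = 2
x_5 = 1.8750, f(x_5) = 0.153355, coefficient = 2
x_6 = 2.1500, f(x_6) = 0.116484, coefficient = 2
x_7 = 2.4250, f(x_7) = 0.088478, coefficient = 2
x_8 = 2.7000, f(x_8) = 0.067206, coefficient = 2
x_9 = 2.9750, f(x_9) = 0.051047, coefficient = 2
x_10 = 3.2500, f(x_10) = 0.038774, coefficient = 1

I ≈ (0.275000/2) × 4.155127 = 0.571330
Exact value: 0.567756
Error: 0.003574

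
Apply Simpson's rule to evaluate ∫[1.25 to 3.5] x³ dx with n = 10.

f(x) = x³
a = 1.25, b = 3.5, n = 10
h = (b - a)/n = 0.225000

Simpson's rule: (h/3)[f(x₀) + 4f(x₁) + 2f(x₂) + ... + f(xₙ)]

x_0 = 1.2500, f(x_0) = 1.953125, coefficient = 1
x_1 = 1.4750, f(x_1) = 3.209047, coefficient = 4
x_2 = 1.7000, f(x_2) = 4.913000, coefficient = 2
x_3 = 1.9250, f(x_3) = 7.133328, coefficient = 4
x_4 = 2.1500, f(x_4) = 9.938375, coefficient = 2
x_5 = 2.3750, f(x_5) = 13.396484, coefficient = 4
x_6 = 2.6000, f(x_6) = 17.576000, coefficient = 2
x_7 = 2.8250, f(x_7) = 22.545266, coefficient = 4
x_8 = 3.0500, f(x_8) = 28.372625, coefficient = 2
x_9 = 3.2750, f(x_9) = 35.126422, coefficient = 4
x_10 = 3.5000, f(x_10) = 42.875000, coefficient = 1

I ≈ (0.225000/3) × 492.070312 = 36.905273
Exact value: 36.905273
Error: 0.000000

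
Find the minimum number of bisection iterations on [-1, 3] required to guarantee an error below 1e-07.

We need (b-a)/2^n ≤ 1e-07
(3 - (-1))/2^n ≤ 1e-07
4/2^n ≤ 1e-07
2^n ≥ 40000000
n ≥ log₂(40000000) = 25.25
n ≥ 26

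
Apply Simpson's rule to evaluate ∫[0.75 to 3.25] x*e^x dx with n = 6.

f(x) = x*e^x
a = 0.75, b = 3.25, n = 6
h = (b - a)/n = 0.416667

Simpson's rule: (h/3)[f(x₀) + 4f(x₁) + 2f(x₂) + ... + f(xₙ)]

x_0 = 0.7500, f(x_0) = 1.587750, coefficient = 1
x_1 = 1.1667, f(x_1) = 3.746482, coefficient = 4
x_2 = 1.5833, f(x_2) = 7.712679, coefficient = 2
x_3 = 2.0000, f(x_3) = 14.778112, coefficient = 4
x_4 = 2.4167, f(x_4) = 27.087053, coefficient = 2
x_5 = 2.8333, f(x_5) = 48.172446, coefficient = 4
x_6 = 3.2500, f(x_6) = 83.818605, coefficient = 1

I ≈ (0.416667/3) × 421.793983 = 58.582498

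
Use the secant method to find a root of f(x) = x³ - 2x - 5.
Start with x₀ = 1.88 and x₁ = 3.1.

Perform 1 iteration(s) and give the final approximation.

f(x) = x³ - 2x - 5
x₀ = 1.88, x₁ = 3.1

Secant formula: x_{n+1} = x_n - f(x_n)(x_n - x_{n-1})/(f(x_n) - f(x_{n-1}))

Iteration 1:
  f(1.880000) = -2.115328
  f(3.100000) = 18.591000
  x_2 = 3.100000 - 18.591000×(3.100000 - 1.880000)/(18.591000 - (-2.115328))
       = 2.004633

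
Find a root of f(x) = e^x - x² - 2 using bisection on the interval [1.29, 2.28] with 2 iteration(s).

f(x) = e^x - x² - 2
Initial interval: [1.29, 2.28]

Iteration 1:
  c_1 = (1.290000 + 2.280000)/2 = 1.785000
  f(c_1) = f(1.785000) = 0.773355
  f(a) × f(c) < 0, new interval: [1.290000, 1.785000]
Iteration 2:
  c_2 = (1.290000 + 1.785000)/2 = 1.537500
  f(c_2) = f(1.537500) = 0.289037
  f(a) × f(c) < 0, new interval: [1.290000, 1.537500]

After 2 iteration(s), the approximation is c_2 = 1.537500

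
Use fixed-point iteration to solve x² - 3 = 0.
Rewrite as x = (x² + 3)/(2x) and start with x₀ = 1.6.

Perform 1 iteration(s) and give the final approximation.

Equation: x² - 3 = 0
Fixed-point form: x = (x² + 3)/(2x)
x₀ = 1.6

x_1 = g(1.600000) = 1.737500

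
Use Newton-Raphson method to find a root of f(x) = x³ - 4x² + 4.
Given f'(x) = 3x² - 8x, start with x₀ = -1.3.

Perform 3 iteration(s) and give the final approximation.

f(x) = x³ - 4x² + 4
f'(x) = 3x² - 8x
x₀ = -1.3

Newton-Raphson formula: x_{n+1} = x_n - f(x_n)/f'(x_n)

Iteration 1:
  f(-1.300000) = -4.957000
  f'(-1.300000) = 15.470000
  x_1 = -1.300000 - (-4.957000)/15.470000 = -0.979573
Iteration 2:
  f(-0.979573) = -0.778219
  f'(-0.979573) = 10.715279
  x_2 = -0.979573 - (-0.778219)/10.715279 = -0.906946
Iteration 3:
  f(-0.906946) = -0.036217
  f'(-0.906946) = 9.723225
  x_3 = -0.906946 - (-0.036217)/9.723225 = -0.903222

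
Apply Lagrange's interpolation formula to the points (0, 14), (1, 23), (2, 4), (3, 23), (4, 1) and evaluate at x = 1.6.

Lagrange interpolation formula:
P(x) = Σ yᵢ × Lᵢ(x)
where Lᵢ(x) = Π_{j≠i} (x - xⱼ)/(xᵢ - xⱼ)

L_0(1.6) = (1.6 - 1)/(0 - 1) × (1.6 - 2)/(0 - 2) × (1.6 - 3)/(0 - 3) × (1.6 - 4)/(0 - 4) = -0.033600
L_1(1.6) = (1.6 - 0)/(1 - 0) × (1.6 - 2)/(1 - 2) × (1.6 - 3)/(1 - 3) × (1.6 - 4)/(1 - 4) = 0.358400
L_2(1.6) = (1.6 - 0)/(2 - 0) × (1.6 - 1)/(2 - 1) × (1.6 - 3)/(2 - 3) × (1.6 - 4)/(2 - 4) = 0.806400
L_3(1.6) = (1.6 - 0)/(3 - 0) × (1.6 - 1)/(3 - 1) × (1.6 - 2)/(3 - 2) × (1.6 - 4)/(3 - 4) = -0.153600
L_4(1.6) = (1.6 - 0)/(4 - 0) × (1.6 - 1)/(4 - 1) × (1.6 - 2)/(4 - 2) × (1.6 - 3)/(4 - 3) = 0.022400

P(1.6) = 14×L_0(1.6) + 23×L_1(1.6) + 4×L_2(1.6) + 23×L_3(1.6) + 1×L_4(1.6)
P(1.6) = 7.488000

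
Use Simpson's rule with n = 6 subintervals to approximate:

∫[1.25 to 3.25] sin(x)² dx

f(x) = sin(x)²
a = 1.25, b = 3.25, n = 6
h = (b - a)/n = 0.333333

Simpson's rule: (h/3)[f(x₀) + 4f(x₁) + 2f(x₂) + ... + f(xₙ)]

x_0 = 1.2500, f(x_0) = 0.900572, coefficient = 1
x_1 = 1.5833, f(x_1) = 0.999843, coefficient = 4
x_2 = 1.9167, f(x_2) = 0.885068, coefficient = 2
x_3 = 2.2500, f(x_3) = 0.605398, coefficient = 4
x_4 = 2.5833, f(x_4) = 0.280593, coefficient = 2
x_5 = 2.9167, f(x_5) = 0.049744, coefficient = 4
x_6 = 3.2500, f(x_6) = 0.011706, coefficient = 1

I ≈ (0.333333/3) × 9.863541 = 1.095949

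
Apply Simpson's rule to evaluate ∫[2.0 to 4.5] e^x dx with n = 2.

f(x) = e^x
a = 2.0, b = 4.5, n = 2
h = (b - a)/n = 1.250000

Simpson's rule: (h/3)[f(x₀) + 4f(x₁) + 2f(x₂) + ... + f(xₙ)]

x_0 = 2.0000, f(x_0) = 7.389056, coefficient = 1
x_1 = 3.2500, f(x_1) = 25.790340, coefficient = 4
x_2 = 4.5000, f(x_2) = 90.017131, coefficient = 1

I ≈ (1.250000/3) × 200.567547 = 83.569811
Exact value: 82.628075
Error: 0.941736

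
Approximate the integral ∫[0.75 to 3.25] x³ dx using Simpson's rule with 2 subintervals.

f(x) = x³
a = 0.75, b = 3.25, n = 2
h = (b - a)/n = 1.250000

Simpson's rule: (h/3)[f(x₀) + 4f(x₁) + 2f(x₂) + ... + f(xₙ)]

x_0 = 0.7500, f(x_0) = 0.421875, coefficient = 1
x_1 = 2.0000, f(x_1) = 8.000000, coefficient = 4
x_2 = 3.2500, f(x_2) = 34.328125, coefficient = 1

I ≈ (1.250000/3) × 66.750000 = 27.812500
Exact value: 27.812500
Error: 0.000000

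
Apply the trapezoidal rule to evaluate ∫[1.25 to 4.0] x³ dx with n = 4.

f(x) = x³
a = 1.25, b = 4.0, n = 4
h = (b - a)/n = 0.687500

Trapezoidal rule: (h/2)[f(x₀) + 2f(x₁) + 2f(x₂) + ... + f(xₙ)]

x_0 = 1.2500, f(x_0) = 1.953125, coefficient = 1
x_1 = 1.9375, f(x_1) = 7.273193, coefficient = 2
x_2 = 2.6250, f(x_2) = 18.087891, coefficient = 2
x_3 = 3.3125, f(x_3) = 36.346924, coefficient = 2
x_4 = 4.0000, f(x_4) = 64.000000, coefficient = 1

I ≈ (0.687500/2) × 189.369141 = 65.095642
Exact value: 63.389648
Error: 1.705994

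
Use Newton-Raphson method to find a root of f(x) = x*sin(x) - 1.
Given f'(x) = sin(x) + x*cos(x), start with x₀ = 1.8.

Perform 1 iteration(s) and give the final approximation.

f(x) = x*sin(x) - 1
f'(x) = sin(x) + x*cos(x)
x₀ = 1.8

Newton-Raphson formula: x_{n+1} = x_n - f(x_n)/f'(x_n)

Iteration 1:
  f(1.800000) = 0.752926
  f'(1.800000) = 0.564884
  x_1 = 1.800000 - 0.752926/0.564884 = 0.467114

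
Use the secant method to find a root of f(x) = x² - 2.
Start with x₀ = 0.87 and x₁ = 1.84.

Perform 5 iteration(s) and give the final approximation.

f(x) = x² - 2
x₀ = 0.87, x₁ = 1.84

Secant formula: x_{n+1} = x_n - f(x_n)(x_n - x_{n-1})/(f(x_n) - f(x_{n-1}))

Iteration 1:
  f(0.870000) = -1.243100
  f(1.840000) = 1.385600
  x_2 = 1.840000 - 1.385600×(1.840000 - 0.870000)/(1.385600 - (-1.243100))
       = 1.328708
Iteration 2:
  f(1.840000) = 1.385600
  f(1.328708) = -0.234534
  x_3 = 1.328708 - (-0.234534)×(1.328708 - 1.840000)/(-0.234534 - 1.385600)
       = 1.402724
Iteration 3:
  f(1.328708) = -0.234534
  f(1.402724) = -0.032365
  x_4 = 1.402724 - (-0.032365)×(1.402724 - 1.328708)/(-0.032365 - (-0.234534))
       = 1.414573
Iteration 4:
  f(1.402724) = -0.032365
  f(1.414573) = 0.001017
  x_5 = 1.414573 - 0.001017×(1.414573 - 1.402724)/(0.001017 - (-0.032365))
       = 1.414212
Iteration 5:
  f(1.414573) = 0.001017
  f(1.414212) = -0.000004
  x_6 = 1.414212 - (-0.000004)×(1.414212 - 1.414573)/(-0.000004 - 0.001017)
       = 1.414214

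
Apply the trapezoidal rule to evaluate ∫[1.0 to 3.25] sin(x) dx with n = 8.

f(x) = sin(x)
a = 1.0, b = 3.25, n = 8
h = (b - a)/n = 0.281250

Trapezoidal rule: (h/2)[f(x₀) + 2f(x₁) + 2f(x₂) + ... + f(xₙ)]

x_0 = 1.0000, f(x_0) = 0.841471, coefficient = 1
x_1 = 1.2812, f(x_1) = 0.958374, coefficient = 2
x_2 = 1.5625, f(x_2) = 0.999966, coefficient = 2
x_3 = 1.8438, f(x_3) = 0.962979, coefficient = 2
x_4 = 2.1250, f(x_4) = 0.850320, coefficient = 2
x_5 = 2.4062, f(x_5) = 0.670841, coefficient = 2
x_6 = 2.6875, f(x_6) = 0.438647, coefficient = 2
x_7 = 2.9688, f(x_7) = 0.171983, coefficient = 2
x_8 = 3.2500, f(x_8) = -0.108195, coefficient = 1

I ≈ (0.281250/2) × 10.839495 = 1.524304
Exact value: 1.534432
Error: 0.010128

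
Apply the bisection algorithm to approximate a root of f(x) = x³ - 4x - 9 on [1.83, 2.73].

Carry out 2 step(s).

f(x) = x³ - 4x - 9
Initial interval: [1.83, 2.73]

Iteration 1:
  c_1 = (1.830000 + 2.730000)/2 = 2.280000
  f(c_1) = f(2.280000) = -6.267648
  f(a) × f(c) ≥ 0, new interval: [2.280000, 2.730000]
Iteration 2:
  c_2 = (2.280000 + 2.730000)/2 = 2.505000
  f(c_2) = f(2.505000) = -3.301062
  f(a) × f(c) ≥ 0, new interval: [2.505000, 2.730000]

After 2 iteration(s), the approximation is c_2 = 2.505000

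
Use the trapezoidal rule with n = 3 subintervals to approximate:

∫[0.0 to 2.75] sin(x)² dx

f(x) = sin(x)²
a = 0.0, b = 2.75, n = 3
h = (b - a)/n = 0.916667

Trapezoidal rule: (h/2)[f(x₀) + 2f(x₁) + 2f(x₂) + ... + f(xₙ)]

x_0 = 0.0000, f(x_0) = 0.000000, coefficient = 1
x_1 = 0.9167, f(x_1) = 0.629766, coefficient = 2
x_2 = 1.8333, f(x_2) = 0.932643, coefficient = 2
x_3 = 2.7500, f(x_3) = 0.145665, coefficient = 1

I ≈ (0.916667/2) × 3.270483 = 1.498972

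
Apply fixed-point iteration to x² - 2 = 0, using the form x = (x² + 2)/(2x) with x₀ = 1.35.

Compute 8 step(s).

Equation: x² - 2 = 0
Fixed-point form: x = (x² + 2)/(2x)
x₀ = 1.35

x_1 = g(1.350000) = 1.415741
x_2 = g(1.415741) = 1.414214
x_3 = g(1.414214) = 1.414214
x_4 = g(1.414214) = 1.414214
x_5 = g(1.414214) = 1.414214
x_6 = g(1.414214) = 1.414214
x_7 = g(1.414214) = 1.414214
x_8 = g(1.414214) = 1.414214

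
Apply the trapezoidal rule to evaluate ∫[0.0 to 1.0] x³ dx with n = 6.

f(x) = x³
a = 0.0, b = 1.0, n = 6
h = (b - a)/n = 0.166667

Trapezoidal rule: (h/2)[f(x₀) + 2f(x₁) + 2f(x₂) + ... + f(xₙ)]

x_0 = 0.0000, f(x_0) = 0.000000, coefficient = 1
x_1 = 0.1667, f(x_1) = 0.004630, coefficient = 2
x_2 = 0.3333, f(x_2) = 0.037037, coefficient = 2
x_3 = 0.5000, f(x_3) = 0.125000, coefficient = 2
x_4 = 0.6667, f(x_4) = 0.296296, coefficient = 2
x_5 = 0.8333, f(x_5) = 0.578704, coefficient = 2
x_6 = 1.0000, f(x_6) = 1.000000, coefficient = 1

I ≈ (0.166667/2) × 3.083333 = 0.256944
Exact value: 0.250000
Error: 0.006944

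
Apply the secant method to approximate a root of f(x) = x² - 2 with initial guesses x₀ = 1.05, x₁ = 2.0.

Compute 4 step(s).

f(x) = x² - 2
x₀ = 1.05, x₁ = 2.0

Secant formula: x_{n+1} = x_n - f(x_n)(x_n - x_{n-1})/(f(x_n) - f(x_{n-1}))

Iteration 1:
  f(1.050000) = -0.897500
  f(2.000000) = 2.000000
  x_2 = 2.000000 - 2.000000×(2.000000 - 1.050000)/(2.000000 - (-0.897500))
       = 1.344262
Iteration 2:
  f(2.000000) = 2.000000
  f(1.344262) = -0.192959
  x_3 = 1.344262 - (-0.192959)×(1.344262 - 2.000000)/(-0.192959 - 2.000000)
       = 1.401961
Iteration 3:
  f(1.344262) = -0.192959
  f(1.401961) = -0.034506
  x_4 = 1.401961 - (-0.034506)×(1.401961 - 1.344262)/(-0.034506 - (-0.192959))
       = 1.414526
Iteration 4:
  f(1.401961) = -0.034506
  f(1.414526) = 0.000883
  x_5 = 1.414526 - 0.000883×(1.414526 - 1.401961)/(0.000883 - (-0.034506))
       = 1.414212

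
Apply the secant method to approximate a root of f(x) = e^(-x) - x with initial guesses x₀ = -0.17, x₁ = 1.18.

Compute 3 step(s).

f(x) = e^(-x) - x
x₀ = -0.17, x₁ = 1.18

Secant formula: x_{n+1} = x_n - f(x_n)(x_n - x_{n-1})/(f(x_n) - f(x_{n-1}))

Iteration 1:
  f(-0.170000) = 1.355305
  f(1.180000) = -0.872721
  x_2 = 1.180000 - (-0.872721)×(1.180000 - (-0.170000))/(-0.872721 - 1.355305)
       = 0.651203
Iteration 2:
  f(1.180000) = -0.872721
  f(0.651203) = -0.129785
  x_3 = 0.651203 - (-0.129785)×(0.651203 - 1.180000)/(-0.129785 - (-0.872721))
       = 0.558827
Iteration 3:
  f(0.651203) = -0.129785
  f(0.558827) = 0.013053
  x_4 = 0.558827 - 0.013053×(0.558827 - 0.651203)/(0.013053 - (-0.129785))
       = 0.567268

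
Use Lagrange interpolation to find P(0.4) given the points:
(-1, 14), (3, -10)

Lagrange interpolation formula:
P(x) = Σ yᵢ × Lᵢ(x)
where Lᵢ(x) = Π_{j≠i} (x - xⱼ)/(xᵢ - xⱼ)

L_0(0.4) = (0.4 - 3)/(-1 - 3) = 0.650000
L_1(0.4) = (0.4 - (-1))/(3 - (-1)) = 0.350000

P(0.4) = 14×L_0(0.4) + (-10)×L_1(0.4)
P(0.4) = 5.600000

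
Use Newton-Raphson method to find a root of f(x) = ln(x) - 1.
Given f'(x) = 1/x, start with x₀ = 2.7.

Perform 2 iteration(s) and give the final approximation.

f(x) = ln(x) - 1
f'(x) = 1/x
x₀ = 2.7

Newton-Raphson formula: x_{n+1} = x_n - f(x_n)/f'(x_n)

Iteration 1:
  f(2.700000) = -0.006748
  f'(2.700000) = 0.370370
  x_1 = 2.700000 - (-0.006748)/0.370370 = 2.718220
Iteration 2:
  f(2.718220) = -0.000023
  f'(2.718220) = 0.367888
  x_2 = 2.718220 - (-0.000023)/0.367888 = 2.718282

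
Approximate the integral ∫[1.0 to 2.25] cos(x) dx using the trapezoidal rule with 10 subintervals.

f(x) = cos(x)
a = 1.0, b = 2.25, n = 10
h = (b - a)/n = 0.125000

Trapezoidal rule: (h/2)[f(x₀) + 2f(x₁) + 2f(x₂) + ... + f(xₙ)]

x_0 = 1.0000, f(x_0) = 0.540302, coefficient = 1
x_1 = 1.1250, f(x_1) = 0.431177, coefficient = 2
x_2 = 1.2500, f(x_2) = 0.315322, coefficient = 2
x_3 = 1.3750, f(x_3) = 0.194548, coefficient = 2
x_4 = 1.5000, f(x_4) = 0.070737, coefficient = 2
x_5 = 1.6250, f(x_5) = -0.054177, coefficient = 2
x_6 = 1.7500, f(x_6) = -0.178246, coefficient = 2
x_7 = 1.8750, f(x_7) = -0.299534, coefficient = 2
x_8 = 2.0000, f(x_8) = -0.416147, coefficient = 2
x_9 = 2.1250, f(x_9) = -0.526266, coefficient = 2
x_10 = 2.2500, f(x_10) = -0.628174, coefficient = 1

I ≈ (0.125000/2) × -1.013043 = -0.063315
Exact value: -0.063398
Error: 0.000083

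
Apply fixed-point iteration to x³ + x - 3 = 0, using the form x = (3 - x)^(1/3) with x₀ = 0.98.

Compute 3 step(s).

Equation: x³ + x - 3 = 0
Fixed-point form: x = (3 - x)^(1/3)
x₀ = 0.98

x_1 = g(0.980000) = 1.264107
x_2 = g(1.264107) = 1.201824
x_3 = g(1.201824) = 1.216029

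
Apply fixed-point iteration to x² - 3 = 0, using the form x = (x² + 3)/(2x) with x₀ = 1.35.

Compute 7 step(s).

Equation: x² - 3 = 0
Fixed-point form: x = (x² + 3)/(2x)
x₀ = 1.35

x_1 = g(1.350000) = 1.786111
x_2 = g(1.786111) = 1.732869
x_3 = g(1.732869) = 1.732051
x_4 = g(1.732051) = 1.732051
x_5 = g(1.732051) = 1.732051
x_6 = g(1.732051) = 1.732051
x_7 = g(1.732051) = 1.732051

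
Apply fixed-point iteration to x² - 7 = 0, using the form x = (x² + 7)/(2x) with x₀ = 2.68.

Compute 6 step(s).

Equation: x² - 7 = 0
Fixed-point form: x = (x² + 7)/(2x)
x₀ = 2.68

x_1 = g(2.680000) = 2.645970
x_2 = g(2.645970) = 2.645751
x_3 = g(2.645751) = 2.645751
x_4 = g(2.645751) = 2.645751
x_5 = g(2.645751) = 2.645751
x_6 = g(2.645751) = 2.645751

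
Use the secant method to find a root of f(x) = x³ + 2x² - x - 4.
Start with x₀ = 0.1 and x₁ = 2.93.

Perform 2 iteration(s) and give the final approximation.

f(x) = x³ + 2x² - x - 4
x₀ = 0.1, x₁ = 2.93

Secant formula: x_{n+1} = x_n - f(x_n)(x_n - x_{n-1})/(f(x_n) - f(x_{n-1}))

Iteration 1:
  f(0.100000) = -4.079000
  f(2.930000) = 35.393557
  x_2 = 2.930000 - 35.393557×(2.930000 - 0.100000)/(35.393557 - (-4.079000))
       = 0.392445
Iteration 2:
  f(2.930000) = 35.393557
  f(0.392445) = -4.023977
  x_3 = 0.392445 - (-4.023977)×(0.392445 - 2.930000)/(-4.023977 - 35.393557)
       = 0.651494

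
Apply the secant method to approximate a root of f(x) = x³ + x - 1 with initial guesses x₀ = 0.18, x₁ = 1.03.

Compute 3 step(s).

f(x) = x³ + x - 1
x₀ = 0.18, x₁ = 1.03

Secant formula: x_{n+1} = x_n - f(x_n)(x_n - x_{n-1})/(f(x_n) - f(x_{n-1}))

Iteration 1:
  f(0.180000) = -0.814168
  f(1.030000) = 1.122727
  x_2 = 1.030000 - 1.122727×(1.030000 - 0.180000)/(1.122727 - (-0.814168))
       = 0.537295
Iteration 2:
  f(1.030000) = 1.122727
  f(0.537295) = -0.307596
  x_3 = 0.537295 - (-0.307596)×(0.537295 - 1.030000)/(-0.307596 - 1.122727)
       = 0.643253
Iteration 3:
  f(0.537295) = -0.307596
  f(0.643253) = -0.090586
  x_4 = 0.643253 - (-0.090586)×(0.643253 - 0.537295)/(-0.090586 - (-0.307596))
       = 0.687483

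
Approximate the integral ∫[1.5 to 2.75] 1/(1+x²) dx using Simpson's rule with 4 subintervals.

f(x) = 1/(1+x²)
a = 1.5, b = 2.75, n = 4
h = (b - a)/n = 0.312500

Simpson's rule: (h/3)[f(x₀) + 4f(x₁) + 2f(x₂) + ... + f(xₙ)]

x_0 = 1.5000, f(x_0) = 0.307692, coefficient = 1
x_1 = 1.8125, f(x_1) = 0.233364, coefficient = 4
x_2 = 2.1250, f(x_2) = 0.181303, coefficient = 2
x_3 = 2.4375, f(x_3) = 0.144063, coefficient = 4
x_4 = 2.7500, f(x_4) = 0.116788, coefficient = 1

I ≈ (0.312500/3) × 2.296794 = 0.239249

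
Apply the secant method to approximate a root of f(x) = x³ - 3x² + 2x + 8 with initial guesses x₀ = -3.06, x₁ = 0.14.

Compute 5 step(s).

f(x) = x³ - 3x² + 2x + 8
x₀ = -3.06, x₁ = 0.14

Secant formula: x_{n+1} = x_n - f(x_n)(x_n - x_{n-1})/(f(x_n) - f(x_{n-1}))

Iteration 1:
  f(-3.060000) = -54.863416
  f(0.140000) = 8.223944
  x_2 = 0.140000 - 8.223944×(0.140000 - (-3.060000))/(8.223944 - (-54.863416))
       = -0.277146
Iteration 2:
  f(0.140000) = 8.223944
  f(-0.277146) = 7.193992
  x_3 = -0.277146 - 7.193992×(-0.277146 - 0.140000)/(7.193992 - 8.223944)
       = -3.190818
Iteration 3:
  f(-0.277146) = 7.193992
  f(-3.190818) = -61.412326
  x_4 = -3.190818 - (-61.412326)×(-3.190818 - (-0.277146))/(-61.412326 - 7.193992)
       = -0.582671
Iteration 4:
  f(-3.190818) = -61.412326
  f(-0.582671) = 5.618325
  x_5 = -0.582671 - 5.618325×(-0.582671 - (-3.190818))/(5.618325 - (-61.412326))
       = -0.801278
Iteration 5:
  f(-0.582671) = 5.618325
  f(-0.801278) = 3.956845
  x_6 = -0.801278 - 3.956845×(-0.801278 - (-0.582671))/(3.956845 - 5.618325)
       = -1.321897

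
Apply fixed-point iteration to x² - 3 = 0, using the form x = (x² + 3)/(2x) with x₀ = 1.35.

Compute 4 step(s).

Equation: x² - 3 = 0
Fixed-point form: x = (x² + 3)/(2x)
x₀ = 1.35

x_1 = g(1.350000) = 1.786111
x_2 = g(1.786111) = 1.732869
x_3 = g(1.732869) = 1.732051
x_4 = g(1.732051) = 1.732051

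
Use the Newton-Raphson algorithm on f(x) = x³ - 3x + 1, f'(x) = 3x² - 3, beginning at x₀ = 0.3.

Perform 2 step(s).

f(x) = x³ - 3x + 1
f'(x) = 3x² - 3
x₀ = 0.3

Newton-Raphson formula: x_{n+1} = x_n - f(x_n)/f'(x_n)

Iteration 1:
  f(0.300000) = 0.127000
  f'(0.300000) = -2.730000
  x_1 = 0.300000 - 0.127000/(-2.730000) = 0.346520
Iteration 2:
  f(0.346520) = 0.002048
  f'(0.346520) = -2.639771
  x_2 = 0.346520 - 0.002048/(-2.639771) = 0.347296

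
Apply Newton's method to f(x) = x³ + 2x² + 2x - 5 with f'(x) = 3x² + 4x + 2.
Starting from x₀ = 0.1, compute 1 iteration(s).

f(x) = x³ + 2x² + 2x - 5
f'(x) = 3x² + 4x + 2
x₀ = 0.1

Newton-Raphson formula: x_{n+1} = x_n - f(x_n)/f'(x_n)

Iteration 1:
  f(0.100000) = -4.779000
  f'(0.100000) = 2.430000
  x_1 = 0.100000 - (-4.779000)/2.430000 = 2.066667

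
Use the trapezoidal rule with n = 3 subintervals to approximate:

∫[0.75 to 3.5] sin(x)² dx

f(x) = sin(x)²
a = 0.75, b = 3.5, n = 3
h = (b - a)/n = 0.916667

Trapezoidal rule: (h/2)[f(x₀) + 2f(x₁) + 2f(x₂) + ... + f(xₙ)]

x_0 = 0.7500, f(x_0) = 0.464631, coefficient = 1
x_1 = 1.6667, f(x_1) = 0.990837, coefficient = 2
x_2 = 2.5833, f(x_2) = 0.280593, coefficient = 2
x_3 = 3.5000, f(x_3) = 0.123049, coefficient = 1

I ≈ (0.916667/2) × 3.130541 = 1.434831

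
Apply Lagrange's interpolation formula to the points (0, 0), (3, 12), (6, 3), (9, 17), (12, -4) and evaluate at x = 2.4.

Lagrange interpolation formula:
P(x) = Σ yᵢ × Lᵢ(x)
where Lᵢ(x) = Π_{j≠i} (x - xⱼ)/(xᵢ - xⱼ)

L_0(2.4) = (2.4 - 3)/(0 - 3) × (2.4 - 6)/(0 - 6) × (2.4 - 9)/(0 - 9) × (2.4 - 12)/(0 - 12) = 0.070400
L_1(2.4) = (2.4 - 0)/(3 - 0) × (2.4 - 6)/(3 - 6) × (2.4 - 9)/(3 - 9) × (2.4 - 12)/(3 - 12) = 1.126400
L_2(2.4) = (2.4 - 0)/(6 - 0) × (2.4 - 3)/(6 - 3) × (2.4 - 9)/(6 - 9) × (2.4 - 12)/(6 - 12) = -0.281600
L_3(2.4) = (2.4 - 0)/(9 - 0) × (2.4 - 3)/(9 - 3) × (2.4 - 6)/(9 - 6) × (2.4 - 12)/(9 - 12) = 0.102400
L_4(2.4) = (2.4 - 0)/(12 - 0) × (2.4 - 3)/(12 - 3) × (2.4 - 6)/(12 - 6) × (2.4 - 9)/(12 - 9) = -0.017600

P(2.4) = 0×L_0(2.4) + 12×L_1(2.4) + 3×L_2(2.4) + 17×L_3(2.4) + (-4)×L_4(2.4)
P(2.4) = 14.483200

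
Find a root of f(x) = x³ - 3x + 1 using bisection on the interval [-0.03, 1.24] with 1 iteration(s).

f(x) = x³ - 3x + 1
Initial interval: [-0.03, 1.24]

Iteration 1:
  c_1 = (-0.030000 + 1.240000)/2 = 0.605000
  f(c_1) = f(0.605000) = -0.593555
  f(a) × f(c) < 0, new interval: [-0.030000, 0.605000]

After 1 iteration(s), the approximation is c_1 = 0.605000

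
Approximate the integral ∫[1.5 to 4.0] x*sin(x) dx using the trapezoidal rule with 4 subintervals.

f(x) = x*sin(x)
a = 1.5, b = 4.0, n = 4
h = (b - a)/n = 0.625000

Trapezoidal rule: (h/2)[f(x₀) + 2f(x₁) + 2f(x₂) + ... + f(xₙ)]

x_0 = 1.5000, f(x_0) = 1.496242, coefficient = 1
x_1 = 2.1250, f(x_1) = 1.806930, coefficient = 2
x_2 = 2.7500, f(x_2) = 1.049568, coefficient = 2
x_3 = 3.3750, f(x_3) = -0.780617, coefficient = 2
x_4 = 4.0000, f(x_4) = -3.027210, coefficient = 1

I ≈ (0.625000/2) × 2.620794 = 0.818998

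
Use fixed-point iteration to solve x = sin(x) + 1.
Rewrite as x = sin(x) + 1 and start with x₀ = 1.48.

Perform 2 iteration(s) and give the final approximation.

Equation: x = sin(x) + 1
Fixed-point form: x = sin(x) + 1
x₀ = 1.48

x_1 = g(1.480000) = 1.995881
x_2 = g(1.995881) = 1.911004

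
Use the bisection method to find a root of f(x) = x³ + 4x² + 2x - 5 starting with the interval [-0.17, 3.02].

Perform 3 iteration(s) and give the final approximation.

f(x) = x³ + 4x² + 2x - 5
Initial interval: [-0.17, 3.02]

Iteration 1:
  c_1 = (-0.170000 + 3.020000)/2 = 1.425000
  f(c_1) = f(1.425000) = 8.866141
  f(a) × f(c) < 0, new interval: [-0.170000, 1.425000]
Iteration 2:
  c_2 = (-0.170000 + 1.425000)/2 = 0.627500
  f(c_2) = f(0.627500) = -1.922893
  f(a) × f(c) ≥ 0, new interval: [0.627500, 1.425000]
Iteration 3:
  c_3 = (0.627500 + 1.425000)/2 = 1.026250
  f(c_3) = f(1.026250) = 2.346092
  f(a) × f(c) < 0, new interval: [0.627500, 1.026250]

After 3 iteration(s), the approximation is c_3 = 1.026250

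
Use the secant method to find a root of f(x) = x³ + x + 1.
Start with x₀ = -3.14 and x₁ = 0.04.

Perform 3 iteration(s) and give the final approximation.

f(x) = x³ + x + 1
x₀ = -3.14, x₁ = 0.04

Secant formula: x_{n+1} = x_n - f(x_n)(x_n - x_{n-1})/(f(x_n) - f(x_{n-1}))

Iteration 1:
  f(-3.140000) = -33.099144
  f(0.040000) = 1.040064
  x_2 = 0.040000 - 1.040064×(0.040000 - (-3.140000))/(1.040064 - (-33.099144))
       = -0.056880
Iteration 2:
  f(0.040000) = 1.040064
  f(-0.056880) = 0.942936
  x_3 = -0.056880 - 0.942936×(-0.056880 - 0.040000)/(0.942936 - 1.040064)
       = -0.997408
Iteration 3:
  f(-0.056880) = 0.942936
  f(-0.997408) = -0.989653
  x_4 = -0.997408 - (-0.989653)×(-0.997408 - (-0.056880))/(-0.989653 - 0.942936)
       = -0.515776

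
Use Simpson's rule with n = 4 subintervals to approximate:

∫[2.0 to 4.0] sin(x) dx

f(x) = sin(x)
a = 2.0, b = 4.0, n = 4
h = (b - a)/n = 0.500000

Simpson's rule: (h/3)[f(x₀) + 4f(x₁) + 2f(x₂) + ... + f(xₙ)]

x_0 = 2.0000, f(x_0) = 0.909297, coefficient = 1
x_1 = 2.5000, f(x_1) = 0.598472, coefficient = 4
x_2 = 3.0000, f(x_2) = 0.141120, coefficient = 2
x_3 = 3.5000, f(x_3) = -0.350783, coefficient = 4
x_4 = 4.0000, f(x_4) = -0.756802, coefficient = 1

I ≈ (0.500000/3) × 1.425491 = 0.237582
Exact value: 0.237497
Error: 0.000085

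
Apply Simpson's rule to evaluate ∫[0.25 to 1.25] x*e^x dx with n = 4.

f(x) = x*e^x
a = 0.25, b = 1.25, n = 4
h = (b - a)/n = 0.250000

Simpson's rule: (h/3)[f(x₀) + 4f(x₁) + 2f(x₂) + ... + f(xₙ)]

x_0 = 0.2500, f(x_0) = 0.321006, coefficient = 1
x_1 = 0.5000, f(x_1) = 0.824361, coefficient = 4
x_2 = 0.7500, f(x_2) = 1.587750, coefficient = 2
x_3 = 1.0000, f(x_3) = 2.718282, coefficient = 4
x_4 = 1.2500, f(x_4) = 4.362929, coefficient = 1

I ≈ (0.250000/3) × 22.030005 = 1.835834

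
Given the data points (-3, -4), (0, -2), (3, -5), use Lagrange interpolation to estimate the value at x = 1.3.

Lagrange interpolation formula:
P(x) = Σ yᵢ × Lᵢ(x)
where Lᵢ(x) = Π_{j≠i} (x - xⱼ)/(xᵢ - xⱼ)

L_0(1.3) = (1.3 - 0)/(-3 - 0) × (1.3 - 3)/(-3 - 3) = -0.122778
L_1(1.3) = (1.3 - (-3))/(0 - (-3)) × (1.3 - 3)/(0 - 3) = 0.812222
L_2(1.3) = (1.3 - (-3))/(3 - (-3)) × (1.3 - 0)/(3 - 0) = 0.310556

P(1.3) = (-4)×L_0(1.3) + (-2)×L_1(1.3) + (-5)×L_2(1.3)
P(1.3) = -2.686111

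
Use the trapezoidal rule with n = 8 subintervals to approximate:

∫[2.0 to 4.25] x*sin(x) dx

f(x) = x*sin(x)
a = 2.0, b = 4.25, n = 8
h = (b - a)/n = 0.281250

Trapezoidal rule: (h/2)[f(x₀) + 2f(x₁) + 2f(x₂) + ... + f(xₙ)]

x_0 = 2.0000, f(x_0) = 1.818595, coefficient = 1
x_1 = 2.2812, f(x_1) = 1.729338, coefficient = 2
x_2 = 2.5625, f(x_2) = 1.402366, coefficient = 2
x_3 = 2.8438, f(x_3) = 0.834523, coefficient = 2
x_4 = 3.1250, f(x_4) = 0.051850, coefficient = 2
x_5 = 3.4062, f(x_5) = -0.891002, coefficient = 2
x_6 = 3.6875, f(x_6) = -1.914527, coefficient = 2
x_7 = 3.9688, f(x_7) = -2.921040, coefficient = 2
x_8 = 4.2500, f(x_8) = -3.803705, coefficient = 1

I ≈ (0.281250/2) × -5.402094 = -0.759669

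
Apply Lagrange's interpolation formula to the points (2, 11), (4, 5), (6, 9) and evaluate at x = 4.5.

Lagrange interpolation formula:
P(x) = Σ yᵢ × Lᵢ(x)
where Lᵢ(x) = Π_{j≠i} (x - xⱼ)/(xᵢ - xⱼ)

L_0(4.5) = (4.5 - 4)/(2 - 4) × (4.5 - 6)/(2 - 6) = -0.093750
L_1(4.5) = (4.5 - 2)/(4 - 2) × (4.5 - 6)/(4 - 6) = 0.937500
L_2(4.5) = (4.5 - 2)/(6 - 2) × (4.5 - 4)/(6 - 4) = 0.156250

P(4.5) = 11×L_0(4.5) + 5×L_1(4.5) + 9×L_2(4.5)
P(4.5) = 5.062500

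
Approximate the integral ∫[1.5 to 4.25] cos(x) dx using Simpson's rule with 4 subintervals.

f(x) = cos(x)
a = 1.5, b = 4.25, n = 4
h = (b - a)/n = 0.687500

Simpson's rule: (h/3)[f(x₀) + 4f(x₁) + 2f(x₂) + ... + f(xₙ)]

x_0 = 1.5000, f(x_0) = 0.070737, coefficient = 1
x_1 = 2.1875, f(x_1) = -0.578349, coefficient = 4
x_2 = 2.8750, f(x_2) = -0.964674, coefficient = 2
x_3 = 3.5625, f(x_3) = -0.912719, coefficient = 4
x_4 = 4.2500, f(x_4) = -0.446087, coefficient = 1

I ≈ (0.687500/3) × -8.268970 = -1.894972
Exact value: -1.892484
Error: 0.002488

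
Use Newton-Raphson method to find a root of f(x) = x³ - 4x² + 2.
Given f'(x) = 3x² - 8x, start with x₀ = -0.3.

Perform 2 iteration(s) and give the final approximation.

f(x) = x³ - 4x² + 2
f'(x) = 3x² - 8x
x₀ = -0.3

Newton-Raphson formula: x_{n+1} = x_n - f(x_n)/f'(x_n)

Iteration 1:
  f(-0.300000) = 1.613000
  f'(-0.300000) = 2.670000
  x_1 = -0.300000 - 1.613000/2.670000 = -0.904120
Iteration 2:
  f(-0.904120) = -2.008788
  f'(-0.904120) = 9.685257
  x_2 = -0.904120 - (-2.008788)/9.685257 = -0.696713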